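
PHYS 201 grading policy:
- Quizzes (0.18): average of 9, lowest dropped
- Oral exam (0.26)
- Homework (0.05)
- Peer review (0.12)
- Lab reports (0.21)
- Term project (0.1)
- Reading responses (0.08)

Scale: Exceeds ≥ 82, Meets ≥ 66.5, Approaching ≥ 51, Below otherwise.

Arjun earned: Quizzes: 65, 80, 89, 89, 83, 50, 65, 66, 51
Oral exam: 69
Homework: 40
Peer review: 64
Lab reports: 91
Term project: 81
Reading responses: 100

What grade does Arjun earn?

Quizzes: drop 50 → average of remaining 8 = 588/8 = 73.5
Weighted total:
  Quizzes 73.5 × 0.18 = 13.23
  Oral exam 69 × 0.26 = 17.94
  Homework 40 × 0.05 = 2
  Peer review 64 × 0.12 = 7.68
  Lab reports 91 × 0.21 = 19.11
  Term project 81 × 0.1 = 8.1
  Reading responses 100 × 0.08 = 8
Sum = 76.06
76.06 is ≥ 66.5 and < 82 → Meets

Meets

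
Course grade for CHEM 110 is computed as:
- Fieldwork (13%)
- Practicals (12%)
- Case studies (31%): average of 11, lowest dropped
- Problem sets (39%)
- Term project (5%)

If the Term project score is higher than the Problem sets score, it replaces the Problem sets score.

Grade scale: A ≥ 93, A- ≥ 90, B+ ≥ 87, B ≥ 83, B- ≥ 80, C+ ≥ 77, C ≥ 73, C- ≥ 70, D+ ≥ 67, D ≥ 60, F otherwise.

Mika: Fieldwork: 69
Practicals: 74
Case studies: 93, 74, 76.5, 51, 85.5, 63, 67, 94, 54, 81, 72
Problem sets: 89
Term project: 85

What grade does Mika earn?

B-

Case studies: drop 51 → average of remaining 10 = 760/10 = 76
Term project (85) ≤ Problem sets (89), so Problem sets stays at 89.
Weighted total:
  Fieldwork 69 × 0.13 = 8.97
  Practicals 74 × 0.12 = 8.88
  Case studies 76 × 0.31 = 23.56
  Problem sets 89 × 0.39 = 34.71
  Term project 85 × 0.05 = 4.25
Sum = 80.37
80.37 is ≥ 80 and < 83 → B-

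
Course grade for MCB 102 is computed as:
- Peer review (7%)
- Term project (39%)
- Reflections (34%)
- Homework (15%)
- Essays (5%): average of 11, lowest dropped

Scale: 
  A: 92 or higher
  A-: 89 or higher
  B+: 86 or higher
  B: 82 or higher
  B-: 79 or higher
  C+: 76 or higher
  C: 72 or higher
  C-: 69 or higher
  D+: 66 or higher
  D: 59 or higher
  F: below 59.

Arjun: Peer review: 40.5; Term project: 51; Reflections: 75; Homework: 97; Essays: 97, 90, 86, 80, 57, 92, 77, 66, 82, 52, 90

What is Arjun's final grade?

Essays: drop 52 → average of remaining 10 = 817/10 = 81.7
Weighted total:
  Peer review 40.5 × 0.07 = 2.835
  Term project 51 × 0.39 = 19.89
  Reflections 75 × 0.34 = 25.5
  Homework 97 × 0.15 = 14.55
  Essays 81.7 × 0.05 = 4.085
Sum = 66.86
66.86 is ≥ 66 and < 69 → D+

D+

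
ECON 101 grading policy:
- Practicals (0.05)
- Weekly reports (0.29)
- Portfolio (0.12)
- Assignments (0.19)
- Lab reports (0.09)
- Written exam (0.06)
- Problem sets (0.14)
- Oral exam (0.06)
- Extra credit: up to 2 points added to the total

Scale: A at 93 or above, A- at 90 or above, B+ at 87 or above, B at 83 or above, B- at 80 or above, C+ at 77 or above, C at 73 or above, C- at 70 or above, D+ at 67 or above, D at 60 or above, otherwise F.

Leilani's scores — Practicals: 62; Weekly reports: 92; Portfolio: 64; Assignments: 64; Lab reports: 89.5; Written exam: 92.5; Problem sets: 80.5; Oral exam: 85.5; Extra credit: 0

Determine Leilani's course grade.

C+

Weighted total:
  Practicals 62 × 0.05 = 3.1
  Weekly reports 92 × 0.29 = 26.68
  Portfolio 64 × 0.12 = 7.68
  Assignments 64 × 0.19 = 12.16
  Lab reports 89.5 × 0.09 = 8.055
  Written exam 92.5 × 0.06 = 5.55
  Problem sets 80.5 × 0.14 = 11.27
  Oral exam 85.5 × 0.06 = 5.13
Sum = 79.625
Extra credit: 79.625 + 0 = 79.625
79.625 is ≥ 77 and < 80 → C+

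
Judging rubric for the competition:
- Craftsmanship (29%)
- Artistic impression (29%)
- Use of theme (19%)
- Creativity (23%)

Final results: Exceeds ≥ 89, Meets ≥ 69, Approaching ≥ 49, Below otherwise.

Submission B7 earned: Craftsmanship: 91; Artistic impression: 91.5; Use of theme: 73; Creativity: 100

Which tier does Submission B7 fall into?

Weighted total:
  Craftsmanship 91 × 0.29 = 26.39
  Artistic impression 91.5 × 0.29 = 26.535
  Use of theme 73 × 0.19 = 13.87
  Creativity 100 × 0.23 = 23
Sum = 89.795
89.795 ≥ 89 → Exceeds

Exceeds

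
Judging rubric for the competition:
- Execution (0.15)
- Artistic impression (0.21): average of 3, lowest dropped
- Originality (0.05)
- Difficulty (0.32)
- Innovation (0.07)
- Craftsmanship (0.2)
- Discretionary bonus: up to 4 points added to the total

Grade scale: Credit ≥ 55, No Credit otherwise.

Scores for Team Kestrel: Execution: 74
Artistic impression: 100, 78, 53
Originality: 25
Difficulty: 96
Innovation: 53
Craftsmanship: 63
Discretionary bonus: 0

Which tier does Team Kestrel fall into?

Artistic impression: drop 53 → average of remaining 2 = 178/2 = 89
Weighted total:
  Execution 74 × 0.15 = 11.1
  Artistic impression 89 × 0.21 = 18.69
  Originality 25 × 0.05 = 1.25
  Difficulty 96 × 0.32 = 30.72
  Innovation 53 × 0.07 = 3.71
  Craftsmanship 63 × 0.2 = 12.6
Sum = 78.07
Discretionary bonus: 78.07 + 0 = 78.07
78.07 ≥ 55 → Credit

Credit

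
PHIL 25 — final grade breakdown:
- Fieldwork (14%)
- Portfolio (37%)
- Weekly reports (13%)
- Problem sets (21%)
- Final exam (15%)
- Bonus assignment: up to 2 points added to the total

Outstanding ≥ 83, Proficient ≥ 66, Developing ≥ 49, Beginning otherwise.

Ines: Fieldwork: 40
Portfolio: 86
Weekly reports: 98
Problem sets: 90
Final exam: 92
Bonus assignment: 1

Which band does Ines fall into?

Weighted total:
  Fieldwork 40 × 0.14 = 5.6
  Portfolio 86 × 0.37 = 31.82
  Weekly reports 98 × 0.13 = 12.74
  Problem sets 90 × 0.21 = 18.9
  Final exam 92 × 0.15 = 13.8
Sum = 82.86
Bonus assignment: 82.86 + 1 = 83.86
83.86 ≥ 83 → Outstanding

Outstanding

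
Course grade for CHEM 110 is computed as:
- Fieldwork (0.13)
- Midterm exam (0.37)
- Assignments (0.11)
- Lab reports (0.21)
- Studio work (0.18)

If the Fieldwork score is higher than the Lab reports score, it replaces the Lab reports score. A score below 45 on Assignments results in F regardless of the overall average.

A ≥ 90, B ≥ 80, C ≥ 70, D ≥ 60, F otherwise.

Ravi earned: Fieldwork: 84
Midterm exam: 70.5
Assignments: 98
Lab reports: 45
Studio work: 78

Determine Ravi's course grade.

C

Fieldwork (84) > Lab reports (45), so Lab reports counts as 84.
Assignments score 98 ≥ 45: minimum met.
Weighted total:
  Fieldwork 84 × 0.13 = 10.92
  Midterm exam 70.5 × 0.37 = 26.085
  Assignments 98 × 0.11 = 10.78
  Lab reports 84 × 0.21 = 17.64
  Studio work 78 × 0.18 = 14.04
Sum = 79.465
79.465 is ≥ 70 and < 80 → C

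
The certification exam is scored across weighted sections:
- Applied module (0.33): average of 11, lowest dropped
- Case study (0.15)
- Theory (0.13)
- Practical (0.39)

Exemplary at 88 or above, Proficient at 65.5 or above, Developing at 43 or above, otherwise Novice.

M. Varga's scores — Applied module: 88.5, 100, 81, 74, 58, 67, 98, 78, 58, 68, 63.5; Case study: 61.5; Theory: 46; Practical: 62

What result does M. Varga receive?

Developing

Applied module: drop 58 → average of remaining 10 = 776/10 = 77.6
Weighted total:
  Applied module 77.6 × 0.33 = 25.608
  Case study 61.5 × 0.15 = 9.225
  Theory 46 × 0.13 = 5.98
  Practical 62 × 0.39 = 24.18
Sum = 64.993
64.993 is ≥ 43 and < 65.5 → Developing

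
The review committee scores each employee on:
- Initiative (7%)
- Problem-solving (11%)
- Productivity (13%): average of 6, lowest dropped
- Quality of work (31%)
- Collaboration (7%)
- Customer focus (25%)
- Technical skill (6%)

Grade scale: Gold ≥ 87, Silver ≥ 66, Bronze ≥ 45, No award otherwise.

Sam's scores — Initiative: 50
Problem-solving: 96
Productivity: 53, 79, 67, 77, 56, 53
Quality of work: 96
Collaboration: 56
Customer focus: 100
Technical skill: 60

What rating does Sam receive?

Productivity: drop 53 → average of remaining 5 = 332/5 = 66.4
Weighted total:
  Initiative 50 × 0.07 = 3.5
  Problem-solving 96 × 0.11 = 10.56
  Productivity 66.4 × 0.13 = 8.632
  Quality of work 96 × 0.31 = 29.76
  Collaboration 56 × 0.07 = 3.92
  Customer focus 100 × 0.25 = 25
  Technical skill 60 × 0.06 = 3.6
Sum = 84.972
84.972 is ≥ 66 and < 87 → Silver

Silver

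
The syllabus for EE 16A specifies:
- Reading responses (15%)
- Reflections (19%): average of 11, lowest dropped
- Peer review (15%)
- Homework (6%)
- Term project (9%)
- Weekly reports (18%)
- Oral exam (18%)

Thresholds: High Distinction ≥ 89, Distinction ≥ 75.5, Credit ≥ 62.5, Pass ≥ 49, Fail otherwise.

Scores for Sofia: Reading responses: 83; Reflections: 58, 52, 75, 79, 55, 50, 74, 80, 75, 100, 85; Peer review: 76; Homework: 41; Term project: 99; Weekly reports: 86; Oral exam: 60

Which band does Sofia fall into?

Credit

Reflections: drop 50 → average of remaining 10 = 733/10 = 73.3
Weighted total:
  Reading responses 83 × 0.15 = 12.45
  Reflections 73.3 × 0.19 = 13.927
  Peer review 76 × 0.15 = 11.4
  Homework 41 × 0.06 = 2.46
  Term project 99 × 0.09 = 8.91
  Weekly reports 86 × 0.18 = 15.48
  Oral exam 60 × 0.18 = 10.8
Sum = 75.427
75.427 is ≥ 62.5 and < 75.5 → Credit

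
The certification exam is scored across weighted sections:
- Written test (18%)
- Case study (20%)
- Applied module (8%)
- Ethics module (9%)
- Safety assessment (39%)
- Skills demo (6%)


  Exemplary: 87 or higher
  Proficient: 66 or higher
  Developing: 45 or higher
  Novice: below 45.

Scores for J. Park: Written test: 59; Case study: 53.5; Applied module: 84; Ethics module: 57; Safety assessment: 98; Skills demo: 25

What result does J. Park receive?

Proficient

Weighted total:
  Written test 59 × 0.18 = 10.62
  Case study 53.5 × 0.2 = 10.7
  Applied module 84 × 0.08 = 6.72
  Ethics module 57 × 0.09 = 5.13
  Safety assessment 98 × 0.39 = 38.22
  Skills demo 25 × 0.06 = 1.5
Sum = 72.89
72.89 is ≥ 66 and < 87 → Proficient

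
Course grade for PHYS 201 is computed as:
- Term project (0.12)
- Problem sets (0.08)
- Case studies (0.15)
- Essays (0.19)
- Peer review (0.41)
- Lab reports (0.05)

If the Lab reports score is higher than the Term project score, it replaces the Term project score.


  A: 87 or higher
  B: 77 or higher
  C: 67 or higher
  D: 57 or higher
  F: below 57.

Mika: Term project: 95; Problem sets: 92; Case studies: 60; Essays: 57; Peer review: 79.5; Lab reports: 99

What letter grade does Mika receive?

C

Lab reports (99) > Term project (95), so Term project counts as 99.
Weighted total:
  Term project 99 × 0.12 = 11.88
  Problem sets 92 × 0.08 = 7.36
  Case studies 60 × 0.15 = 9
  Essays 57 × 0.19 = 10.83
  Peer review 79.5 × 0.41 = 32.595
  Lab reports 99 × 0.05 = 4.95
Sum = 76.615
76.615 is ≥ 67 and < 77 → C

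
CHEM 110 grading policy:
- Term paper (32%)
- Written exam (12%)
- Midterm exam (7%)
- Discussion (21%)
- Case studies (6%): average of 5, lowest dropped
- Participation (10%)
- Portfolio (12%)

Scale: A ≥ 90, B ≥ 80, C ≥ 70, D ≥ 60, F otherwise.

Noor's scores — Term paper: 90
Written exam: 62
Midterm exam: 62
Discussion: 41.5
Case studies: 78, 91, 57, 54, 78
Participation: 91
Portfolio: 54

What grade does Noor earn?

D

Case studies: drop 54 → average of remaining 4 = 304/4 = 76
Weighted total:
  Term paper 90 × 0.32 = 28.8
  Written exam 62 × 0.12 = 7.44
  Midterm exam 62 × 0.07 = 4.34
  Discussion 41.5 × 0.21 = 8.715
  Case studies 76 × 0.06 = 4.56
  Participation 91 × 0.1 = 9.1
  Portfolio 54 × 0.12 = 6.48
Sum = 69.435
69.435 is ≥ 60 and < 70 → D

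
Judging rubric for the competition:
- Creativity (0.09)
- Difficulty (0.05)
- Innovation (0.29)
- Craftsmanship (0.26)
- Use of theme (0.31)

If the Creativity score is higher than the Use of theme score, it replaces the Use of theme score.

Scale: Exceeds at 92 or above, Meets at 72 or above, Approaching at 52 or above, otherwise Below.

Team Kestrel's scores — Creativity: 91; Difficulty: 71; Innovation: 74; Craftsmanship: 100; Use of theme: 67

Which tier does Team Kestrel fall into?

Creativity (91) > Use of theme (67), so Use of theme counts as 91.
Weighted total:
  Creativity 91 × 0.09 = 8.19
  Difficulty 71 × 0.05 = 3.55
  Innovation 74 × 0.29 = 21.46
  Craftsmanship 100 × 0.26 = 26
  Use of theme 91 × 0.31 = 28.21
Sum = 87.41
87.41 is ≥ 72 and < 92 → Meets

Meets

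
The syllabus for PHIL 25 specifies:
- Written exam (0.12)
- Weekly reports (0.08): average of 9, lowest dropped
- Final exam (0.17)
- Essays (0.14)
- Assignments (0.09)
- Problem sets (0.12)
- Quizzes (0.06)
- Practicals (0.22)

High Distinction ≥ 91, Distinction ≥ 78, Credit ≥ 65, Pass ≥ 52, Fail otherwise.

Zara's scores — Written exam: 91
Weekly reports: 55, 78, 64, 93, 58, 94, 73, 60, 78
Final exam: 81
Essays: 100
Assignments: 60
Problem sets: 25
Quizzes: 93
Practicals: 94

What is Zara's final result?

Weekly reports: drop 55 → average of remaining 8 = 598/8 = 74.75
Weighted total:
  Written exam 91 × 0.12 = 10.92
  Weekly reports 74.75 × 0.08 = 5.98
  Final exam 81 × 0.17 = 13.77
  Essays 100 × 0.14 = 14
  Assignments 60 × 0.09 = 5.4
  Problem sets 25 × 0.12 = 3
  Quizzes 93 × 0.06 = 5.58
  Practicals 94 × 0.22 = 20.68
Sum = 79.33
79.33 is ≥ 78 and < 91 → Distinction

Distinction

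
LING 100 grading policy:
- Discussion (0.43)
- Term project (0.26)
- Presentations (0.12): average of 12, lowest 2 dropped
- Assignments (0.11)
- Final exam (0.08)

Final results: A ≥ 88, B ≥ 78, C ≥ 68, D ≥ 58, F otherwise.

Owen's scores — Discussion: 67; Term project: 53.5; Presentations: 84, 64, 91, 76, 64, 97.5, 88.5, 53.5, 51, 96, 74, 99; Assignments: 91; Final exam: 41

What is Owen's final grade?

D

Presentations: drop 51, 53.5 → average of remaining 10 = 834/10 = 83.4
Weighted total:
  Discussion 67 × 0.43 = 28.81
  Term project 53.5 × 0.26 = 13.91
  Presentations 83.4 × 0.12 = 10.008
  Assignments 91 × 0.11 = 10.01
  Final exam 41 × 0.08 = 3.28
Sum = 66.018
66.018 is ≥ 58 and < 68 → D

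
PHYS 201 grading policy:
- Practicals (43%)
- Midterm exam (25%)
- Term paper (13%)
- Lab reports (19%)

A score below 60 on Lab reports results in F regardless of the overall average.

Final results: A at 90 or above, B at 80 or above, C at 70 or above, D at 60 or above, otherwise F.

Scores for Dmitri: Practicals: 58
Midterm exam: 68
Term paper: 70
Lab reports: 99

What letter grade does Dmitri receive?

Lab reports score 99 ≥ 60: minimum met.
Weighted total:
  Practicals 58 × 0.43 = 24.94
  Midterm exam 68 × 0.25 = 17
  Term paper 70 × 0.13 = 9.1
  Lab reports 99 × 0.19 = 18.81
Sum = 69.85
69.85 is ≥ 60 and < 70 → D

D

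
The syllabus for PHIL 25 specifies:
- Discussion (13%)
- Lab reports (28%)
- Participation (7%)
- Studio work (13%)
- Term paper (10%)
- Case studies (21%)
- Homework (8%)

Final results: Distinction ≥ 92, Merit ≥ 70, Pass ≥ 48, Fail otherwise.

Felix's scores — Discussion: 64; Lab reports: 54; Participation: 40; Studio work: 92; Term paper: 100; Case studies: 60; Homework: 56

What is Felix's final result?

Weighted total:
  Discussion 64 × 0.13 = 8.32
  Lab reports 54 × 0.28 = 15.12
  Participation 40 × 0.07 = 2.8
  Studio work 92 × 0.13 = 11.96
  Term paper 100 × 0.1 = 10
  Case studies 60 × 0.21 = 12.6
  Homework 56 × 0.08 = 4.48
Sum = 65.28
65.28 is ≥ 48 and < 70 → Pass

Pass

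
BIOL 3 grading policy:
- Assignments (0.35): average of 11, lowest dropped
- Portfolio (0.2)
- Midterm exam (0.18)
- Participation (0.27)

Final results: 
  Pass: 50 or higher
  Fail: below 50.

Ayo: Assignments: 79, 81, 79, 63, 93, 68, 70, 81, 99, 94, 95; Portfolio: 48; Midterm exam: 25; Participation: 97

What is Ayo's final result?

Pass

Assignments: drop 63 → average of remaining 10 = 839/10 = 83.9
Weighted total:
  Assignments 83.9 × 0.35 = 29.365
  Portfolio 48 × 0.2 = 9.6
  Midterm exam 25 × 0.18 = 4.5
  Participation 97 × 0.27 = 26.19
Sum = 69.655
69.655 ≥ 50 → Pass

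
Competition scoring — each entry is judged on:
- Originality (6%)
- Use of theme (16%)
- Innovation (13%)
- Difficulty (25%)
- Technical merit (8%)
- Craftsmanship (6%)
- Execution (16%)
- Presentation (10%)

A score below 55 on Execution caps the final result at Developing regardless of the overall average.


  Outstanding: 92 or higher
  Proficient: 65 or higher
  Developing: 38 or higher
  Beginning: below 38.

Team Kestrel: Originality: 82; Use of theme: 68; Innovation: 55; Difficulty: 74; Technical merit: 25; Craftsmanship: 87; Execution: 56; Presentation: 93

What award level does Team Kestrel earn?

Execution score 56 ≥ 55: minimum met.
Weighted total:
  Originality 82 × 0.06 = 4.92
  Use of theme 68 × 0.16 = 10.88
  Innovation 55 × 0.13 = 7.15
  Difficulty 74 × 0.25 = 18.5
  Technical merit 25 × 0.08 = 2
  Craftsmanship 87 × 0.06 = 5.22
  Execution 56 × 0.16 = 8.96
  Presentation 93 × 0.1 = 9.3
Sum = 66.93
66.93 is ≥ 65 and < 92 → Proficient

Proficient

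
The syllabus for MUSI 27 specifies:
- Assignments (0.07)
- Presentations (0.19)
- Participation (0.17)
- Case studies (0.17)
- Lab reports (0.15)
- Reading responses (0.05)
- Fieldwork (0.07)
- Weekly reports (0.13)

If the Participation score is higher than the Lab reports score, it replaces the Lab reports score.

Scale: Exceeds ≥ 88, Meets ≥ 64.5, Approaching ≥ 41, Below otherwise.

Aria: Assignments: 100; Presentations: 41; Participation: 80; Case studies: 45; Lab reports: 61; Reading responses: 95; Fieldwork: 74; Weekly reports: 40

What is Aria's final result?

Approaching

Participation (80) > Lab reports (61), so Lab reports counts as 80.
Weighted total:
  Assignments 100 × 0.07 = 7
  Presentations 41 × 0.19 = 7.79
  Participation 80 × 0.17 = 13.6
  Case studies 45 × 0.17 = 7.65
  Lab reports 80 × 0.15 = 12
  Reading responses 95 × 0.05 = 4.75
  Fieldwork 74 × 0.07 = 5.18
  Weekly reports 40 × 0.13 = 5.2
Sum = 63.17
63.17 is ≥ 41 and < 64.5 → Approaching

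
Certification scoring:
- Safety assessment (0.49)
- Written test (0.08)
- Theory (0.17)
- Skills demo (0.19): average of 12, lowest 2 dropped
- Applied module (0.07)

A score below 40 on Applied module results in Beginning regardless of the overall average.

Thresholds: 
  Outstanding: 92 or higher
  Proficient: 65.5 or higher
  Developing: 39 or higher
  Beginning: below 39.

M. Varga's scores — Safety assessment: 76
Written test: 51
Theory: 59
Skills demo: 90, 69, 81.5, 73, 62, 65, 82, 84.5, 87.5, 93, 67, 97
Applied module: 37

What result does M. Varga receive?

Beginning

Skills demo: drop 62, 65 → average of remaining 10 = 824.5/10 = 82.45
Applied module score 37 < 40: minimum not met.
Weighted total:
  Safety assessment 76 × 0.49 = 37.24
  Written test 51 × 0.08 = 4.08
  Theory 59 × 0.17 = 10.03
  Skills demo 82.45 × 0.19 = 15.6655
  Applied module 37 × 0.07 = 2.59
Sum = 69.6055
Because the Applied module minimum was not met, the result is Beginning.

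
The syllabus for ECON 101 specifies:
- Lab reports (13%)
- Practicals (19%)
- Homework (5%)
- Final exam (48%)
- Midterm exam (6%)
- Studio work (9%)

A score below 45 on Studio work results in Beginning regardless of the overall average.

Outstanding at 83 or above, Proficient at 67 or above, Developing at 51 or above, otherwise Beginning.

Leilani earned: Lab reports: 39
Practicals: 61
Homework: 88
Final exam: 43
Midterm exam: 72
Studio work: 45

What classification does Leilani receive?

Studio work score 45 ≥ 45: minimum met.
Weighted total:
  Lab reports 39 × 0.13 = 5.07
  Practicals 61 × 0.19 = 11.59
  Homework 88 × 0.05 = 4.4
  Final exam 43 × 0.48 = 20.64
  Midterm exam 72 × 0.06 = 4.32
  Studio work 45 × 0.09 = 4.05
Sum = 50.07
50.07 < 51 → Beginning

Beginning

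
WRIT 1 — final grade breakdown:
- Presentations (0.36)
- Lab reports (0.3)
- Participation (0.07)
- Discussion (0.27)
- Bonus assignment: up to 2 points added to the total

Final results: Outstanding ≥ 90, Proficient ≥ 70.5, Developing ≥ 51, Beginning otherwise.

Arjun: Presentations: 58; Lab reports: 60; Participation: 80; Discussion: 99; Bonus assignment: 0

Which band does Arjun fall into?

Proficient

Weighted total:
  Presentations 58 × 0.36 = 20.88
  Lab reports 60 × 0.3 = 18
  Participation 80 × 0.07 = 5.6
  Discussion 99 × 0.27 = 26.73
Sum = 71.21
Bonus assignment: 71.21 + 0 = 71.21
71.21 is ≥ 70.5 and < 90 → Proficient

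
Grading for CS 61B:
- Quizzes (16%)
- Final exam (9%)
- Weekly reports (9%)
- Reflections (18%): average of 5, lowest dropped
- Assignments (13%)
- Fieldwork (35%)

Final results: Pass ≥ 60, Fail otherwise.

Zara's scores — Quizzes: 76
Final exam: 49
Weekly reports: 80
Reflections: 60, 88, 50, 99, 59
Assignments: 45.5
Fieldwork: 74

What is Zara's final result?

Reflections: drop 50 → average of remaining 4 = 306/4 = 76.5
Weighted total:
  Quizzes 76 × 0.16 = 12.16
  Final exam 49 × 0.09 = 4.41
  Weekly reports 80 × 0.09 = 7.2
  Reflections 76.5 × 0.18 = 13.77
  Assignments 45.5 × 0.13 = 5.915
  Fieldwork 74 × 0.35 = 25.9
Sum = 69.355
69.355 ≥ 60 → Pass

Pass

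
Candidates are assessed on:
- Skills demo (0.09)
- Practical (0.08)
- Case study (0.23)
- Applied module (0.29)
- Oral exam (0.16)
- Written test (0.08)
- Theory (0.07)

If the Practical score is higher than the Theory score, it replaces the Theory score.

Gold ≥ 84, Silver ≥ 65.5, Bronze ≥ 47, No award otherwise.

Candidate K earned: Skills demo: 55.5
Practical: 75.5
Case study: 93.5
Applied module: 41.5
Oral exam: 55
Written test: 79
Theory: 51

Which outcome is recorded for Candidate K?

Bronze

Practical (75.5) > Theory (51), so Theory counts as 75.5.
Weighted total:
  Skills demo 55.5 × 0.09 = 4.995
  Practical 75.5 × 0.08 = 6.04
  Case study 93.5 × 0.23 = 21.505
  Applied module 41.5 × 0.29 = 12.035
  Oral exam 55 × 0.16 = 8.8
  Written test 79 × 0.08 = 6.32
  Theory 75.5 × 0.07 = 5.285
Sum = 64.98
64.98 is ≥ 47 and < 65.5 → Bronze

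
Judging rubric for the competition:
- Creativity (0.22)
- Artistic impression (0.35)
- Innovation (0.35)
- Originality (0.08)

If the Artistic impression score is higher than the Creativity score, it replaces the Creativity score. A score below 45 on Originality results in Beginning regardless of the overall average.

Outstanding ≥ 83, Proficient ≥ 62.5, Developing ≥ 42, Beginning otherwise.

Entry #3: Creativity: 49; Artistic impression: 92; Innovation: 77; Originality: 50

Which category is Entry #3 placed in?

Artistic impression (92) > Creativity (49), so Creativity counts as 92.
Originality score 50 ≥ 45: minimum met.
Weighted total:
  Creativity 92 × 0.22 = 20.24
  Artistic impression 92 × 0.35 = 32.2
  Innovation 77 × 0.35 = 26.95
  Originality 50 × 0.08 = 4
Sum = 83.39
83.39 ≥ 83 → Outstanding

Outstanding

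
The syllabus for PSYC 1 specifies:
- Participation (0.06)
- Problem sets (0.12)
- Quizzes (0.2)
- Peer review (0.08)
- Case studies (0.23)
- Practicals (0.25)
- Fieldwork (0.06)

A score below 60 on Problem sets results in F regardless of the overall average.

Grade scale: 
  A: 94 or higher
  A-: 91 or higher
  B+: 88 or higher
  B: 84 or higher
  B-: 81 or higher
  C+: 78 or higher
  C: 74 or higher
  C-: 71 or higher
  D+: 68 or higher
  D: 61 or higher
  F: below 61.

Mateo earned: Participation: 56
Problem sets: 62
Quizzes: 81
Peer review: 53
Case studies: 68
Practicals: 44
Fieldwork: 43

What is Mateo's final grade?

Problem sets score 62 ≥ 60: minimum met.
Weighted total:
  Participation 56 × 0.06 = 3.36
  Problem sets 62 × 0.12 = 7.44
  Quizzes 81 × 0.2 = 16.2
  Peer review 53 × 0.08 = 4.24
  Case studies 68 × 0.23 = 15.64
  Practicals 44 × 0.25 = 11
  Fieldwork 43 × 0.06 = 2.58
Sum = 60.46
60.46 < 61 → F

F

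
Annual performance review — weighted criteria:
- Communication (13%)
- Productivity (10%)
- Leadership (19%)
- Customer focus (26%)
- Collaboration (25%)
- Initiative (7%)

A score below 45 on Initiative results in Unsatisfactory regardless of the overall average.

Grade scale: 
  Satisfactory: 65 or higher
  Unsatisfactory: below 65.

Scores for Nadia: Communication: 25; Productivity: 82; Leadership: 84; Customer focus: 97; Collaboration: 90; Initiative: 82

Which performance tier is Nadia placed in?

Initiative score 82 ≥ 45: minimum met.
Weighted total:
  Communication 25 × 0.13 = 3.25
  Productivity 82 × 0.1 = 8.2
  Leadership 84 × 0.19 = 15.96
  Customer focus 97 × 0.26 = 25.22
  Collaboration 90 × 0.25 = 22.5
  Initiative 82 × 0.07 = 5.74
Sum = 80.87
80.87 ≥ 65 → Satisfactory

Satisfactory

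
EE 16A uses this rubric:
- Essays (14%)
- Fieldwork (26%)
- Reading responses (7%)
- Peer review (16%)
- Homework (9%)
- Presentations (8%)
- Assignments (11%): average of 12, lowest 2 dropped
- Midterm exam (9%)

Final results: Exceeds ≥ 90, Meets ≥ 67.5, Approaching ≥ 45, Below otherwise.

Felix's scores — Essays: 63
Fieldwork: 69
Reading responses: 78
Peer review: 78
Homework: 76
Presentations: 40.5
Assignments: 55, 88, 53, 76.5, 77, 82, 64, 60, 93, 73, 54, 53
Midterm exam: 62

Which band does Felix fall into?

Meets

Assignments: drop 53, 53 → average of remaining 10 = 722.5/10 = 72.25
Weighted total:
  Essays 63 × 0.14 = 8.82
  Fieldwork 69 × 0.26 = 17.94
  Reading responses 78 × 0.07 = 5.46
  Peer review 78 × 0.16 = 12.48
  Homework 76 × 0.09 = 6.84
  Presentations 40.5 × 0.08 = 3.24
  Assignments 72.25 × 0.11 = 7.9475
  Midterm exam 62 × 0.09 = 5.58
Sum = 68.3075
68.3075 is ≥ 67.5 and < 90 → Meets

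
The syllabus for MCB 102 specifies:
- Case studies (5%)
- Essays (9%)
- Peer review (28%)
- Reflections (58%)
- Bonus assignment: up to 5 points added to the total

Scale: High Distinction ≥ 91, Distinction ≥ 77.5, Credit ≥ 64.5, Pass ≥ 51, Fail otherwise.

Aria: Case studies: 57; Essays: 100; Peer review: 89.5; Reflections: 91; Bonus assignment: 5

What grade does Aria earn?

High Distinction

Weighted total:
  Case studies 57 × 0.05 = 2.85
  Essays 100 × 0.09 = 9
  Peer review 89.5 × 0.28 = 25.06
  Reflections 91 × 0.58 = 52.78
Sum = 89.69
Bonus assignment: 89.69 + 5 = 94.69
94.69 ≥ 91 → High Distinction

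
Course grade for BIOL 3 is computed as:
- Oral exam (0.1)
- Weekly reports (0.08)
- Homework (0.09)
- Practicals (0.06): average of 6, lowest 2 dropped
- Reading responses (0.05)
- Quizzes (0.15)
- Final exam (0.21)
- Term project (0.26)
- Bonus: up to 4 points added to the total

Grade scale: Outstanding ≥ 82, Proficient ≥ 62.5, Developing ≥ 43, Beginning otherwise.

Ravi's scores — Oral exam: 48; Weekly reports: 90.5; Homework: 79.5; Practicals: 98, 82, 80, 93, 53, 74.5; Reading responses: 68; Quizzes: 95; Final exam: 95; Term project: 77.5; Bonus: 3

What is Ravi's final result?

Outstanding

Practicals: drop 53, 74.5 → average of remaining 4 = 353/4 = 88.25
Weighted total:
  Oral exam 48 × 0.1 = 4.8
  Weekly reports 90.5 × 0.08 = 7.24
  Homework 79.5 × 0.09 = 7.155
  Practicals 88.25 × 0.06 = 5.295
  Reading responses 68 × 0.05 = 3.4
  Quizzes 95 × 0.15 = 14.25
  Final exam 95 × 0.21 = 19.95
  Term project 77.5 × 0.26 = 20.15
Sum = 82.24
Bonus: 82.24 + 3 = 85.24
85.24 ≥ 82 → Outstanding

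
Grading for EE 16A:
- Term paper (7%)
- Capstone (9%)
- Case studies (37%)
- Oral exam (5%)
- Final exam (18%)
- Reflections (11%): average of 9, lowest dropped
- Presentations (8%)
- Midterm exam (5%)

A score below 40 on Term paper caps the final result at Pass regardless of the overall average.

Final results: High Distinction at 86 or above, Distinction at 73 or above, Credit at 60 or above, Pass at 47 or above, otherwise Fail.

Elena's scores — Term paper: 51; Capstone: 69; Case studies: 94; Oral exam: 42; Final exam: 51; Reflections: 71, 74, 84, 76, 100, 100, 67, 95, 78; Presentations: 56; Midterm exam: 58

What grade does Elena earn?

Reflections: drop 67 → average of remaining 8 = 678/8 = 84.75
Term paper score 51 ≥ 40: minimum met.
Weighted total:
  Term paper 51 × 0.07 = 3.57
  Capstone 69 × 0.09 = 6.21
  Case studies 94 × 0.37 = 34.78
  Oral exam 42 × 0.05 = 2.1
  Final exam 51 × 0.18 = 9.18
  Reflections 84.75 × 0.11 = 9.3225
  Presentations 56 × 0.08 = 4.48
  Midterm exam 58 × 0.05 = 2.9
Sum = 72.5425
72.5425 is ≥ 60 and < 73 → Credit

Credit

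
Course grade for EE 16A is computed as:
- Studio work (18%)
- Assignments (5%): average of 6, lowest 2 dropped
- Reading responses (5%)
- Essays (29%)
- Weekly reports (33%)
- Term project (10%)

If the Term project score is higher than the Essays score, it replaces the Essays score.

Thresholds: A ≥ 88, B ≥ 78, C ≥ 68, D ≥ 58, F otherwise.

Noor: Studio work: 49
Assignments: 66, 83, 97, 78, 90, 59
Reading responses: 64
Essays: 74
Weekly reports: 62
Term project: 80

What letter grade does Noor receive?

C

Assignments: drop 59, 66 → average of remaining 4 = 348/4 = 87
Term project (80) > Essays (74), so Essays counts as 80.
Weighted total:
  Studio work 49 × 0.18 = 8.82
  Assignments 87 × 0.05 = 4.35
  Reading responses 64 × 0.05 = 3.2
  Essays 80 × 0.29 = 23.2
  Weekly reports 62 × 0.33 = 20.46
  Term project 80 × 0.1 = 8
Sum = 68.03
68.03 is ≥ 68 and < 78 → C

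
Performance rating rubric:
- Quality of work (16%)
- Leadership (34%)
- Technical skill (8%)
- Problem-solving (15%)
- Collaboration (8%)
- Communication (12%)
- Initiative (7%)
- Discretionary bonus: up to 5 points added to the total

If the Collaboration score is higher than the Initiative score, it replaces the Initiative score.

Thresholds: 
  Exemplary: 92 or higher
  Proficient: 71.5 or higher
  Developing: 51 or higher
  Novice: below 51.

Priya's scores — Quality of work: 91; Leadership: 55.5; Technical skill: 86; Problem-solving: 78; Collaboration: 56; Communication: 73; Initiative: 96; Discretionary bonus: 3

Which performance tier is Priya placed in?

Proficient

Collaboration (56) ≤ Initiative (96), so Initiative stays at 96.
Weighted total:
  Quality of work 91 × 0.16 = 14.56
  Leadership 55.5 × 0.34 = 18.87
  Technical skill 86 × 0.08 = 6.88
  Problem-solving 78 × 0.15 = 11.7
  Collaboration 56 × 0.08 = 4.48
  Communication 73 × 0.12 = 8.76
  Initiative 96 × 0.07 = 6.72
Sum = 71.97
Discretionary bonus: 71.97 + 3 = 74.97
74.97 is ≥ 71.5 and < 92 → Proficient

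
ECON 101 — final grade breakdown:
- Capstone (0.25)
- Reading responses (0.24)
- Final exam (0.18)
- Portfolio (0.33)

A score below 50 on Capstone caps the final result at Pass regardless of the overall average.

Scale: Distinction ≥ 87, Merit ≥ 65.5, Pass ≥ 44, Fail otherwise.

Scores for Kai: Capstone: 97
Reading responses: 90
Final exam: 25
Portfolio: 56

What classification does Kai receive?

Merit

Capstone score 97 ≥ 50: minimum met.
Weighted total:
  Capstone 97 × 0.25 = 24.25
  Reading responses 90 × 0.24 = 21.6
  Final exam 25 × 0.18 = 4.5
  Portfolio 56 × 0.33 = 18.48
Sum = 68.83
68.83 is ≥ 65.5 and < 87 → Merit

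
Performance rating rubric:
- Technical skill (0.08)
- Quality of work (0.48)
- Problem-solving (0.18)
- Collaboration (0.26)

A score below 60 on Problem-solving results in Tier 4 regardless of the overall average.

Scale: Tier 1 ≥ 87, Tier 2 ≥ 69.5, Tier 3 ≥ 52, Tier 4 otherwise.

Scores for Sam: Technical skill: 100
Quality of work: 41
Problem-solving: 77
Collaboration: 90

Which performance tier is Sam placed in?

Problem-solving score 77 ≥ 60: minimum met.
Weighted total:
  Technical skill 100 × 0.08 = 8
  Quality of work 41 × 0.48 = 19.68
  Problem-solving 77 × 0.18 = 13.86
  Collaboration 90 × 0.26 = 23.4
Sum = 64.94
64.94 is ≥ 52 and < 69.5 → Tier 3

Tier 3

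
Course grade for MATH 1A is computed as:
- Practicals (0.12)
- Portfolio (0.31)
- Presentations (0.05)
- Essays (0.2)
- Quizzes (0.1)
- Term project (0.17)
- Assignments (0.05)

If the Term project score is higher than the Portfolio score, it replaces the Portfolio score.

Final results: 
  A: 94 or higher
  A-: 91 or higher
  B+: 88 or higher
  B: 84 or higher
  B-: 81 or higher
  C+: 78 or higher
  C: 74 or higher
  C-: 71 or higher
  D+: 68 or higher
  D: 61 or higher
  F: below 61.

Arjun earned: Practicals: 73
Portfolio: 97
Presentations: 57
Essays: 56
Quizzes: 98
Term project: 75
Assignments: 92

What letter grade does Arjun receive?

C+

Term project (75) ≤ Portfolio (97), so Portfolio stays at 97.
Weighted total:
  Practicals 73 × 0.12 = 8.76
  Portfolio 97 × 0.31 = 30.07
  Presentations 57 × 0.05 = 2.85
  Essays 56 × 0.2 = 11.2
  Quizzes 98 × 0.1 = 9.8
  Term project 75 × 0.17 = 12.75
  Assignments 92 × 0.05 = 4.6
Sum = 80.03
80.03 is ≥ 78 and < 81 → C+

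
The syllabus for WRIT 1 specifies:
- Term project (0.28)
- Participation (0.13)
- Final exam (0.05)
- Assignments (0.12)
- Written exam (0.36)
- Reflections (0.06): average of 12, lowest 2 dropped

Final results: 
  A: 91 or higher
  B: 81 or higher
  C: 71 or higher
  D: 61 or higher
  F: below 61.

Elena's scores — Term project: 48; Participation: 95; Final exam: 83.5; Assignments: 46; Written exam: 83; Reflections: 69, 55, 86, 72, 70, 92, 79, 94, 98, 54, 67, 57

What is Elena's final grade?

Reflections: drop 54, 55 → average of remaining 10 = 784/10 = 78.4
Weighted total:
  Term project 48 × 0.28 = 13.44
  Participation 95 × 0.13 = 12.35
  Final exam 83.5 × 0.05 = 4.175
  Assignments 46 × 0.12 = 5.52
  Written exam 83 × 0.36 = 29.88
  Reflections 78.4 × 0.06 = 4.704
Sum = 70.069
70.069 is ≥ 61 and < 71 → D

D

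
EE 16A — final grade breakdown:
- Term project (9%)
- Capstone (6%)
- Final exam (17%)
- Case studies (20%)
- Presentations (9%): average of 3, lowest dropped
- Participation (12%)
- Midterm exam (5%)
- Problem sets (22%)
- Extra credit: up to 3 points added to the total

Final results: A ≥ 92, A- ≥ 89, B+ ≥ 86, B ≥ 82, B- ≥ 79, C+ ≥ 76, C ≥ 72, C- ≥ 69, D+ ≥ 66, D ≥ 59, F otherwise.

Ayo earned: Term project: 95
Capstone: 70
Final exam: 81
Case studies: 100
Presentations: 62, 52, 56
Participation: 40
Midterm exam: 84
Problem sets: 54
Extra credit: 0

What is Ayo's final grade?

Presentations: drop 52 → average of remaining 2 = 118/2 = 59
Weighted total:
  Term project 95 × 0.09 = 8.55
  Capstone 70 × 0.06 = 4.2
  Final exam 81 × 0.17 = 13.77
  Case studies 100 × 0.2 = 20
  Presentations 59 × 0.09 = 5.31
  Participation 40 × 0.12 = 4.8
  Midterm exam 84 × 0.05 = 4.2
  Problem sets 54 × 0.22 = 11.88
Sum = 72.71
Extra credit: 72.71 + 0 = 72.71
72.71 is ≥ 72 and < 76 → C

C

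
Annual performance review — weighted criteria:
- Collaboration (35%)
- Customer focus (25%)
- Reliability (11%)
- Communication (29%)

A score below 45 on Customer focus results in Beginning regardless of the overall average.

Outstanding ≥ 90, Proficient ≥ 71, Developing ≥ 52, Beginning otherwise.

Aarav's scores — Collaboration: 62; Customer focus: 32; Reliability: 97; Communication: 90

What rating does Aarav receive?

Beginning

Customer focus score 32 < 45: minimum not met.
Weighted total:
  Collaboration 62 × 0.35 = 21.7
  Customer focus 32 × 0.25 = 8
  Reliability 97 × 0.11 = 10.67
  Communication 90 × 0.29 = 26.1
Sum = 66.47
Because the Customer focus minimum was not met, the result is Beginning.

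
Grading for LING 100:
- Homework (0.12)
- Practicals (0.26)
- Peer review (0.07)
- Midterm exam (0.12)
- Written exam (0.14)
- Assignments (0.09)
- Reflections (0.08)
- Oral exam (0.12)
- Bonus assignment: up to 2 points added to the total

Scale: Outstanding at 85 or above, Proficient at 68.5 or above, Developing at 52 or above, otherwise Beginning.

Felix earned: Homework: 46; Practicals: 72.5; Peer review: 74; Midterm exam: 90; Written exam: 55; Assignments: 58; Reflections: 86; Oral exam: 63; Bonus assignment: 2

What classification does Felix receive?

Proficient

Weighted total:
  Homework 46 × 0.12 = 5.52
  Practicals 72.5 × 0.26 = 18.85
  Peer review 74 × 0.07 = 5.18
  Midterm exam 90 × 0.12 = 10.8
  Written exam 55 × 0.14 = 7.7
  Assignments 58 × 0.09 = 5.22
  Reflections 86 × 0.08 = 6.88
  Oral exam 63 × 0.12 = 7.56
Sum = 67.71
Bonus assignment: 67.71 + 2 = 69.71
69.71 is ≥ 68.5 and < 85 → Proficient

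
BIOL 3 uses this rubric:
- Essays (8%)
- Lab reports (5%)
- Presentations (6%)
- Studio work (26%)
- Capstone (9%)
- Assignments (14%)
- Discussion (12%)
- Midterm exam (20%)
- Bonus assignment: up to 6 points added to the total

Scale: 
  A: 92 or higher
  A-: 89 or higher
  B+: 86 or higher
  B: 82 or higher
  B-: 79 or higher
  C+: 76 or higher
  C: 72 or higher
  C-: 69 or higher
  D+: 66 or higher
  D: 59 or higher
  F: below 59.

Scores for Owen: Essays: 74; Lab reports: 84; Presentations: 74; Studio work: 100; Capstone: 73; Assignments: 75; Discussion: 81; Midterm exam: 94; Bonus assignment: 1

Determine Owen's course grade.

B+

Weighted total:
  Essays 74 × 0.08 = 5.92
  Lab reports 84 × 0.05 = 4.2
  Presentations 74 × 0.06 = 4.44
  Studio work 100 × 0.26 = 26
  Capstone 73 × 0.09 = 6.57
  Assignments 75 × 0.14 = 10.5
  Discussion 81 × 0.12 = 9.72
  Midterm exam 94 × 0.2 = 18.8
Sum = 86.15
Bonus assignment: 86.15 + 1 = 87.15
87.15 is ≥ 86 and < 89 → B+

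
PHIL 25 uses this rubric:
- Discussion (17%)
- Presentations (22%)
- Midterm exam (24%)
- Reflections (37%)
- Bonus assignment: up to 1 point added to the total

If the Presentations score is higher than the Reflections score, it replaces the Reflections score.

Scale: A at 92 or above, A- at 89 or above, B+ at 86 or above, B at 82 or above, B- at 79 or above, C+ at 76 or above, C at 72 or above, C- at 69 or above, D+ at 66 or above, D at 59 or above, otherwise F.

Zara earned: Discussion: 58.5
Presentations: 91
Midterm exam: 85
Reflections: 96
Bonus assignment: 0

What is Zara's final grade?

Presentations (91) ≤ Reflections (96), so Reflections stays at 96.
Weighted total:
  Discussion 58.5 × 0.17 = 9.945
  Presentations 91 × 0.22 = 20.02
  Midterm exam 85 × 0.24 = 20.4
  Reflections 96 × 0.37 = 35.52
Sum = 85.885
Bonus assignment: 85.885 + 0 = 85.885
85.885 is ≥ 82 and < 86 → B

B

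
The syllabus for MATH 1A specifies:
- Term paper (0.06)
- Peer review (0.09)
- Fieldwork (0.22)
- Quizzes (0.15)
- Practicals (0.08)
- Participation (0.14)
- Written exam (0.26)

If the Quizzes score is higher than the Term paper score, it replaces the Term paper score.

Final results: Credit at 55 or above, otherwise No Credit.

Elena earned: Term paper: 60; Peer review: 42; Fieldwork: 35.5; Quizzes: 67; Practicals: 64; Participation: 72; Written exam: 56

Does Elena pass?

Quizzes (67) > Term paper (60), so Term paper counts as 67.
Weighted total:
  Term paper 67 × 0.06 = 4.02
  Peer review 42 × 0.09 = 3.78
  Fieldwork 35.5 × 0.22 = 7.81
  Quizzes 67 × 0.15 = 10.05
  Practicals 64 × 0.08 = 5.12
  Participation 72 × 0.14 = 10.08
  Written exam 56 × 0.26 = 14.56
Sum = 55.42
55.42 ≥ 55 → Credit

Credit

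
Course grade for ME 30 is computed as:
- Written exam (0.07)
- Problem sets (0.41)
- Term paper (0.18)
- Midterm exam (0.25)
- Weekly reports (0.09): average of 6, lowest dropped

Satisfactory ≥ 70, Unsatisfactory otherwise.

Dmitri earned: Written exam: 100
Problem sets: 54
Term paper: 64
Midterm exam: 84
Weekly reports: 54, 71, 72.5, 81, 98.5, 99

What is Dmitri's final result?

Unsatisfactory

Weekly reports: drop 54 → average of remaining 5 = 422/5 = 84.4
Weighted total:
  Written exam 100 × 0.07 = 7
  Problem sets 54 × 0.41 = 22.14
  Term paper 64 × 0.18 = 11.52
  Midterm exam 84 × 0.25 = 21
  Weekly reports 84.4 × 0.09 = 7.596
Sum = 69.256
69.256 < 70 → Unsatisfactory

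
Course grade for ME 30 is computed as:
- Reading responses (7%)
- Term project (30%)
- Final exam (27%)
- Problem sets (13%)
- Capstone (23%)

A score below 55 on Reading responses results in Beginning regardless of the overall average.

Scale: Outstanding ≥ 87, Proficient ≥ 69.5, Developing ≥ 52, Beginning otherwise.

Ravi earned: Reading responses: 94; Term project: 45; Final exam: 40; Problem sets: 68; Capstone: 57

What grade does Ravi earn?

Developing

Reading responses score 94 ≥ 55: minimum met.
Weighted total:
  Reading responses 94 × 0.07 = 6.58
  Term project 45 × 0.3 = 13.5
  Final exam 40 × 0.27 = 10.8
  Problem sets 68 × 0.13 = 8.84
  Capstone 57 × 0.23 = 13.11
Sum = 52.83
52.83 is ≥ 52 and < 69.5 → Developing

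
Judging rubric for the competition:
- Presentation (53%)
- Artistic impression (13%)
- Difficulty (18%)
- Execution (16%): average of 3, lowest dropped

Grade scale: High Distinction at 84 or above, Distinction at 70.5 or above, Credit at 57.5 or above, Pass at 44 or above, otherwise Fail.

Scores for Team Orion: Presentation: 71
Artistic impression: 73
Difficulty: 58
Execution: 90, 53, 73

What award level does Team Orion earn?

Distinction

Execution: drop 53 → average of remaining 2 = 163/2 = 81.5
Weighted total:
  Presentation 71 × 0.53 = 37.63
  Artistic impression 73 × 0.13 = 9.49
  Difficulty 58 × 0.18 = 10.44
  Execution 81.5 × 0.16 = 13.04
Sum = 70.6
70.6 is ≥ 70.5 and < 84 → Distinction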